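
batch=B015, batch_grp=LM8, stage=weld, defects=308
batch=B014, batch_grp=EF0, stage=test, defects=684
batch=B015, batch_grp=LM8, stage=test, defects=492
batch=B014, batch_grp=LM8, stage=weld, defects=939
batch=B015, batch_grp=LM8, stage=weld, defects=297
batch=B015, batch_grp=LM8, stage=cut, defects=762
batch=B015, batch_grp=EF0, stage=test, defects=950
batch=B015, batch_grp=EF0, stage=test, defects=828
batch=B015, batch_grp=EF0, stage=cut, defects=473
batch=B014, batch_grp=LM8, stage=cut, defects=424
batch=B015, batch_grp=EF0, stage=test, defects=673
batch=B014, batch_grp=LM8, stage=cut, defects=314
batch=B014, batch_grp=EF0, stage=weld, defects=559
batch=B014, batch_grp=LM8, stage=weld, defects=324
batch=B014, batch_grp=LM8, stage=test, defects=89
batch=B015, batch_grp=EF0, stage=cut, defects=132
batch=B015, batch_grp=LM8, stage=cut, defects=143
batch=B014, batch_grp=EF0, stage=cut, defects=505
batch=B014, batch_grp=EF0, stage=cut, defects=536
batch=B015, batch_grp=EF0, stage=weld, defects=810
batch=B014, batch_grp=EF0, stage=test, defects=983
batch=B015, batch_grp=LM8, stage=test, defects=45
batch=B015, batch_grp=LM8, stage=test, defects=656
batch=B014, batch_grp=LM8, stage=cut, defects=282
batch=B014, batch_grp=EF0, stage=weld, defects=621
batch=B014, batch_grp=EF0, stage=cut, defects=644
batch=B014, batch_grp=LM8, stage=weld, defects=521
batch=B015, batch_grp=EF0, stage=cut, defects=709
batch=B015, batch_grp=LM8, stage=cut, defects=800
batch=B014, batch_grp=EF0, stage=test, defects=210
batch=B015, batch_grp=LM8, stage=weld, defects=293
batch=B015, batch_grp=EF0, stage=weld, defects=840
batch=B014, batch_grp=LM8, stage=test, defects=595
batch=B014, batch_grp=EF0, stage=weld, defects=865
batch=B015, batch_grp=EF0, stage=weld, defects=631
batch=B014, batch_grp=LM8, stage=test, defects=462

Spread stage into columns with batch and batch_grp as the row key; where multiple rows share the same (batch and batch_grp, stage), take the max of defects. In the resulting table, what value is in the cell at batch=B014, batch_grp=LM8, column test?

595

Rows with batch=B014, batch_grp=LM8 and stage=test: defects values are 89, 595, 462.
max(89, 595, 462) = 595.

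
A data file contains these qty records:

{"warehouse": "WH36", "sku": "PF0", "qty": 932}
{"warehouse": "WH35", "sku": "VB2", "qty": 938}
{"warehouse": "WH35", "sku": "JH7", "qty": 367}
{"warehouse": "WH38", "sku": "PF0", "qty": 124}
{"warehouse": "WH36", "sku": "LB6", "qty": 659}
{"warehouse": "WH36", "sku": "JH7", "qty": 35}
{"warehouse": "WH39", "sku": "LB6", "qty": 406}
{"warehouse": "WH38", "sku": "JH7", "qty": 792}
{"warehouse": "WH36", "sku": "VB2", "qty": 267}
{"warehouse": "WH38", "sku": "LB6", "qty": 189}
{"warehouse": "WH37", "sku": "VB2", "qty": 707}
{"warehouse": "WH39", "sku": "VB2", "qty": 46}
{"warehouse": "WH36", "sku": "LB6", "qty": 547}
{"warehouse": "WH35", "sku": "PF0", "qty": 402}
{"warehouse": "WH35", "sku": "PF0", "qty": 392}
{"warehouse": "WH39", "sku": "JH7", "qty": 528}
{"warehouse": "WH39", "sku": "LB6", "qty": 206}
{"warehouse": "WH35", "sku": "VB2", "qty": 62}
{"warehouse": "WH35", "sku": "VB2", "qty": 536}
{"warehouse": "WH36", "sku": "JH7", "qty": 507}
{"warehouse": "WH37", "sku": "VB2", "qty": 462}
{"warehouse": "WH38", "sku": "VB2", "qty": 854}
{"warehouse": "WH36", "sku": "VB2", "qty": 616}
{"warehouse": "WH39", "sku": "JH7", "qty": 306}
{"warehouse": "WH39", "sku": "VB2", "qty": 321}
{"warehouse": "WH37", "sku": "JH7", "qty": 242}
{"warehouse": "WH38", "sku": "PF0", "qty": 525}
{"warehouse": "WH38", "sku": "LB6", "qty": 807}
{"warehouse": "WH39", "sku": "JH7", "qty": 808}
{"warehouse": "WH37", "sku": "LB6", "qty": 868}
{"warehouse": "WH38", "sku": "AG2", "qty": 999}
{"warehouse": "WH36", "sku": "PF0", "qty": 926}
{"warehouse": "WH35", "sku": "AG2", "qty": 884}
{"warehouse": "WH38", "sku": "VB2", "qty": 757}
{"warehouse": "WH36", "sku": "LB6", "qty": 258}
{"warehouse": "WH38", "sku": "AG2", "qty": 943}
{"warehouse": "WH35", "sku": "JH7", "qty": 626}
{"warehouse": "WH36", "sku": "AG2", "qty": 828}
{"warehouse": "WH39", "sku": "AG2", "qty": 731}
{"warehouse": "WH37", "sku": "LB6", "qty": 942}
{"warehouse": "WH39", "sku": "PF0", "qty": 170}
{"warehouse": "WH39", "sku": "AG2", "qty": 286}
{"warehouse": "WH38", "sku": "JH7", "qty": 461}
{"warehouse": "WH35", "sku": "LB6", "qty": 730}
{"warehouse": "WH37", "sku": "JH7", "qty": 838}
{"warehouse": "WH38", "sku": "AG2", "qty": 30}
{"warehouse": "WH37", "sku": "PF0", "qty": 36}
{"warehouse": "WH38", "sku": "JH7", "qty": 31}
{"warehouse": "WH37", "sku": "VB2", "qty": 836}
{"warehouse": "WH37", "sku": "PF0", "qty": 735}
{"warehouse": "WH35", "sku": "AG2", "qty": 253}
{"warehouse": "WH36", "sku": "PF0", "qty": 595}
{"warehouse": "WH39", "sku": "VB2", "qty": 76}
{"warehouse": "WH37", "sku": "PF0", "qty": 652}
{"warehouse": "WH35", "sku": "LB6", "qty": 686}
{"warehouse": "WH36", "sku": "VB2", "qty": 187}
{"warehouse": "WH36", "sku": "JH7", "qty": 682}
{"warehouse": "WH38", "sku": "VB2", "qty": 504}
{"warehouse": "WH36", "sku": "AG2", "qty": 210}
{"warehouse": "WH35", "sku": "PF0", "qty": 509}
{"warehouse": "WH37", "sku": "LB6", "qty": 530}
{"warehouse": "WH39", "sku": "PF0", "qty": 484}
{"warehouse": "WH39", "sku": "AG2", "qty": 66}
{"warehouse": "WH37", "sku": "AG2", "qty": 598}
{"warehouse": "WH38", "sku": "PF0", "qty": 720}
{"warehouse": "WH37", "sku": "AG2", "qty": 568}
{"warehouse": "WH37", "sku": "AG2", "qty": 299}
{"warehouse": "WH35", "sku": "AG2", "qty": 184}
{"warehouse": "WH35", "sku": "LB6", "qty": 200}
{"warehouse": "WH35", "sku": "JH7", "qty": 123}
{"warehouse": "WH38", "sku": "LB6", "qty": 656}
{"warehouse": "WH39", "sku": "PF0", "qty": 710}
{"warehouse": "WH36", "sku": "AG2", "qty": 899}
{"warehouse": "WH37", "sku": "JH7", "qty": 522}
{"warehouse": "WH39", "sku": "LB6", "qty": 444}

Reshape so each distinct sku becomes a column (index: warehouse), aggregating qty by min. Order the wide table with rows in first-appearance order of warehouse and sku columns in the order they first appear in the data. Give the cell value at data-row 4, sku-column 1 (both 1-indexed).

170

With rows in first-appearance order of warehouse, row 4 is warehouse=WH39. sku columns in first-appearance order: PF0, VB2, JH7, LB6, AG2; column 1 is PF0.
Long rows with warehouse=WH39, sku=PF0: min(170, 484, 710) = 170.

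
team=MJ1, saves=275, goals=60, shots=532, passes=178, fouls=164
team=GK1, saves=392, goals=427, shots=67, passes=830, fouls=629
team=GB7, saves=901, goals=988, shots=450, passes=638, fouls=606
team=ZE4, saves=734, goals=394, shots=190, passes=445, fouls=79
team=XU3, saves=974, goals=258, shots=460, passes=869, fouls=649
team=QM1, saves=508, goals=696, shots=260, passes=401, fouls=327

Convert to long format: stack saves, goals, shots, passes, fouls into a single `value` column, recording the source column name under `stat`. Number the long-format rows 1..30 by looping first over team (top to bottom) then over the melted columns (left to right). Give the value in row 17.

30 rows total (6 × 5). Row 17: index ⌊(17-1)/5⌋ = 3 into team → ZE4; (17-1) mod 5 = 1 into the melted columns → goals.
So row 17 is (ZE4, goals, 394); value = 394.

394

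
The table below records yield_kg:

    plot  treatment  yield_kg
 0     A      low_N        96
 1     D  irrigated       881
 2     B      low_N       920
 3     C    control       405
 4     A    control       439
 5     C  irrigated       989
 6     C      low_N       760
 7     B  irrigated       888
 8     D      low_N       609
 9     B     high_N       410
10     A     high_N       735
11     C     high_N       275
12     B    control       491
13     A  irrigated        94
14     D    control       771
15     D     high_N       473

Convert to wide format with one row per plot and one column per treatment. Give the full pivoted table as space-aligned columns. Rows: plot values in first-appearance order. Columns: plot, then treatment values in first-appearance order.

Columns: plot plus the 4 distinct treatment values (low_N, irrigated, control, high_N).
For example, row A column low_N takes yield_kg=96 from the long row (A, low_N).

plot  low_N  irrigated  control  high_N
A     96     94         439      735   
D     609    881        771      473   
B     920    888        491      410   
C     760    989        405      275   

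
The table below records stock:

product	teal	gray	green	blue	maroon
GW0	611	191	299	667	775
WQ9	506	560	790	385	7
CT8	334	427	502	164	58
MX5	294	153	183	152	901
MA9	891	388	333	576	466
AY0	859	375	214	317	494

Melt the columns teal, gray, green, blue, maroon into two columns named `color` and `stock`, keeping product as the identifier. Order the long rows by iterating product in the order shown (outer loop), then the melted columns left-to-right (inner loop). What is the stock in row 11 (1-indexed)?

334

30 rows total (6 × 5). Row 11: index ⌊(11-1)/5⌋ = 2 into product → CT8; (11-1) mod 5 = 0 into the melted columns → teal.
So row 11 is (CT8, teal, 334); stock = 334.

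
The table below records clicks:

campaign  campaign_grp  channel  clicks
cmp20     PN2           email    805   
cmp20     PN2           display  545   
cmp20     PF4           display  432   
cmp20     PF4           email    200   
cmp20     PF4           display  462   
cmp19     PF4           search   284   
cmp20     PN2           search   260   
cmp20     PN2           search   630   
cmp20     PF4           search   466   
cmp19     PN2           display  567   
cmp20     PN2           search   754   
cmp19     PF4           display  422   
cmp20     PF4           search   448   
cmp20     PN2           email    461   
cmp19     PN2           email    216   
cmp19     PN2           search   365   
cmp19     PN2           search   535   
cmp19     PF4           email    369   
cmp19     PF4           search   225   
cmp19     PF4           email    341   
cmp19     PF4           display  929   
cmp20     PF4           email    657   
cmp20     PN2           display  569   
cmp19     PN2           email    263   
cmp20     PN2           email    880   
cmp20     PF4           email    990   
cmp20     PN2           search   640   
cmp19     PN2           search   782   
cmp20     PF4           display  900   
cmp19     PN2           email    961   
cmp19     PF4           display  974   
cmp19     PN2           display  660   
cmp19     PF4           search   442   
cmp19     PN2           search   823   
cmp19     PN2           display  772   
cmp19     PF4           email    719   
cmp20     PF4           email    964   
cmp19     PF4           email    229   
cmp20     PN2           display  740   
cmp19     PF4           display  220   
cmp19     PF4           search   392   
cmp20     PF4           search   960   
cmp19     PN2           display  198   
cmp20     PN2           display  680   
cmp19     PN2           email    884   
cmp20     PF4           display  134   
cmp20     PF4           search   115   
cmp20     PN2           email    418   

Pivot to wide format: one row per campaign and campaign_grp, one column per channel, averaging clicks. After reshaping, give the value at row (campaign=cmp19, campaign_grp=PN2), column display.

Rows with campaign=cmp19, campaign_grp=PN2 and channel=display: clicks values are 567, 660, 772, 198.
(567 + 660 + 772 + 198) / 4 = 549.25.

549.25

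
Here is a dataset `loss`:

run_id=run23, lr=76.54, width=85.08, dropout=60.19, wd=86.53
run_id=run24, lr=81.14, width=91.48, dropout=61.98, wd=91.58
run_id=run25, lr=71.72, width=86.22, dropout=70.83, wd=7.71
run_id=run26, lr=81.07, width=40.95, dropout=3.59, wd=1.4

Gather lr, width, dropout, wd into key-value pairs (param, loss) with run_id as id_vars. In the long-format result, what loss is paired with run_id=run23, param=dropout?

60.19

Unpivoting turns each (run_id, wide-column) pair into one long row.
The wide cell at row run23, column dropout holds 60.19, so the long row (run23, dropout) has loss=60.19.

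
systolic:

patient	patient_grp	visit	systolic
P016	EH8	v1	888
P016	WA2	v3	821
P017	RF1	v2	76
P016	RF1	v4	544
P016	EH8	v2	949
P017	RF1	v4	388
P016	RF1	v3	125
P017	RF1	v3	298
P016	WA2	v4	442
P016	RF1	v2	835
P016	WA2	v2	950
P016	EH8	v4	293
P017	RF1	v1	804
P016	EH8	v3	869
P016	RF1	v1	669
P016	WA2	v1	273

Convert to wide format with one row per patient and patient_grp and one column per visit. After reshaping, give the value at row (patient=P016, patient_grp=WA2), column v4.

Wide layout: rows indexed by patient and patient_grp, columns are the 4 distinct visit values (v1, v3, v2, v4).
Cell (patient=P016, patient_grp=WA2, visit=v4) draws from the long row where patient=P016, patient_grp=WA2 and visit=v4, which has systolic=442.

442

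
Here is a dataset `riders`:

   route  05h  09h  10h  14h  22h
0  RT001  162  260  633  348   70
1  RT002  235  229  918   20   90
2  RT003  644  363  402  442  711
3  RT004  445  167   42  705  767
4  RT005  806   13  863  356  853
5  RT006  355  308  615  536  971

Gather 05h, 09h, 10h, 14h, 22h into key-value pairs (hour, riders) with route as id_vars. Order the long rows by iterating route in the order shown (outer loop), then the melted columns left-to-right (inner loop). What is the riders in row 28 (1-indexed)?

615

30 rows total (6 × 5). Row 28: index ⌊(28-1)/5⌋ = 5 into route → RT006; (28-1) mod 5 = 2 into the melted columns → 10h.
So row 28 is (RT006, 10h, 615); riders = 615.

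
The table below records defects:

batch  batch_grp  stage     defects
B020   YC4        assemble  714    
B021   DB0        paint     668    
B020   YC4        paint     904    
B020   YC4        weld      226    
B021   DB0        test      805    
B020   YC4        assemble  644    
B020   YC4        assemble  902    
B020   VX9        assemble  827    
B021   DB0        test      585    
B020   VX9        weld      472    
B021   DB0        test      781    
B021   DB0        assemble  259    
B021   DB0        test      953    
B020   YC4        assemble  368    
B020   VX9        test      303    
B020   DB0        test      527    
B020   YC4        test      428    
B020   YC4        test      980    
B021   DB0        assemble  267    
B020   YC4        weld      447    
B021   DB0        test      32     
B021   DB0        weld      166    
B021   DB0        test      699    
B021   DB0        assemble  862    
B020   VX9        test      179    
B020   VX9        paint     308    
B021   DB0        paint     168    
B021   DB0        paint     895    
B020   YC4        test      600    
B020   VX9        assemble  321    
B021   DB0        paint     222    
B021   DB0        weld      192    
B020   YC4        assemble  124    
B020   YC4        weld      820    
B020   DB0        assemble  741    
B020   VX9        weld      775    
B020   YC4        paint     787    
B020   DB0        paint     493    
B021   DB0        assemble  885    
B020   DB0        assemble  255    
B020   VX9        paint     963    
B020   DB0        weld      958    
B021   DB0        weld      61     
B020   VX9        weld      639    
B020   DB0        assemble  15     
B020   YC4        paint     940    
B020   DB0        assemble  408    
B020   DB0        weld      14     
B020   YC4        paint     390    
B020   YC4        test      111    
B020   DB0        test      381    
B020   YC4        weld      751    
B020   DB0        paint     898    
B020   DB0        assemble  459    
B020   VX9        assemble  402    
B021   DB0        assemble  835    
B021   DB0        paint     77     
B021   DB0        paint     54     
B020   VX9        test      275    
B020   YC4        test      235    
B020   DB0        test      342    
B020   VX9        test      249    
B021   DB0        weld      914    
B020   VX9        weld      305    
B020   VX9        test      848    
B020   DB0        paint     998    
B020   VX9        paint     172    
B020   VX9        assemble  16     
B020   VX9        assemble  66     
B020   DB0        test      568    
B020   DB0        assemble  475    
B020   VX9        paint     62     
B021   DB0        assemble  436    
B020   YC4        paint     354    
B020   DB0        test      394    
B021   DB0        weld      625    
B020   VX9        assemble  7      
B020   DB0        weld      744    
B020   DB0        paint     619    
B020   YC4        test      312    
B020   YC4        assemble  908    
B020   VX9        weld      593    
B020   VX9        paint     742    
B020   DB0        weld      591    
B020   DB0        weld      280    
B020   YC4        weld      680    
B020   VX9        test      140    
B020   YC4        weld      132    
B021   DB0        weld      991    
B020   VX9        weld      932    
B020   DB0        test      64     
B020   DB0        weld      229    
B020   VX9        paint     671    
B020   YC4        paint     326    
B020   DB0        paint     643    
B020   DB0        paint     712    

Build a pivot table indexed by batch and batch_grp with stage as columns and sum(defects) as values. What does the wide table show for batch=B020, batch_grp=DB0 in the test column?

Rows with batch=B020, batch_grp=DB0 and stage=test: defects values are 527, 381, 342, 568, 394, 64.
527 + 381 + 342 + 568 + 394 + 64 = 2276.

2276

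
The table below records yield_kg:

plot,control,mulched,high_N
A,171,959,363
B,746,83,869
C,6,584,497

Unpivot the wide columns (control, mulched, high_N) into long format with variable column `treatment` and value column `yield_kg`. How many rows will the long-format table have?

3 plot values × 3 melted columns = 9 rows.

9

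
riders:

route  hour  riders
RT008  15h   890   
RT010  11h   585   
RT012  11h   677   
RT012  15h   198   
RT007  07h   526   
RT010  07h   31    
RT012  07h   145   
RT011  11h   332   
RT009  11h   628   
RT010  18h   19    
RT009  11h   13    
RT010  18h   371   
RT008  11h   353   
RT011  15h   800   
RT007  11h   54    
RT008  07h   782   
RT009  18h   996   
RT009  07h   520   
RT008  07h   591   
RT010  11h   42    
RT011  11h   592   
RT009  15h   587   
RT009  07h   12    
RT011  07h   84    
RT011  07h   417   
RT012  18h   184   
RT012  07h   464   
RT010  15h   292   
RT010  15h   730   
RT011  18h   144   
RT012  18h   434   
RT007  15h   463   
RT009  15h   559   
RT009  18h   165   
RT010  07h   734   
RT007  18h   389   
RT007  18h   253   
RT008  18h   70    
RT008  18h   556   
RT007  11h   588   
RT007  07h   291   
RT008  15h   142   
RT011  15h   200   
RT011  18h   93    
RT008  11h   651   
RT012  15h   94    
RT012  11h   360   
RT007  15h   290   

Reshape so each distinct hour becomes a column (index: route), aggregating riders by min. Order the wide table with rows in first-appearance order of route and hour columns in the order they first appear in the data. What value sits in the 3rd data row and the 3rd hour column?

145

With rows in first-appearance order of route, row 3 is route=RT012. hour columns in first-appearance order: 15h, 11h, 07h, 18h; column 3 is 07h.
Long rows with route=RT012, hour=07h: min(145, 464) = 145.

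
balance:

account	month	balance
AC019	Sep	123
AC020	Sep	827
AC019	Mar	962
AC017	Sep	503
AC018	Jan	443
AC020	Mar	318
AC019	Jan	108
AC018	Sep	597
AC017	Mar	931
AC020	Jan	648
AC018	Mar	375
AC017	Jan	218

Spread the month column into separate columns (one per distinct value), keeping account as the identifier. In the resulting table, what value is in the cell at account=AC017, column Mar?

Wide layout: rows indexed by account, columns are the 3 distinct month values (Sep, Mar, Jan).
Cell (account=AC017, month=Mar) draws from the long row where account=AC017 and month=Mar, which has balance=931.

931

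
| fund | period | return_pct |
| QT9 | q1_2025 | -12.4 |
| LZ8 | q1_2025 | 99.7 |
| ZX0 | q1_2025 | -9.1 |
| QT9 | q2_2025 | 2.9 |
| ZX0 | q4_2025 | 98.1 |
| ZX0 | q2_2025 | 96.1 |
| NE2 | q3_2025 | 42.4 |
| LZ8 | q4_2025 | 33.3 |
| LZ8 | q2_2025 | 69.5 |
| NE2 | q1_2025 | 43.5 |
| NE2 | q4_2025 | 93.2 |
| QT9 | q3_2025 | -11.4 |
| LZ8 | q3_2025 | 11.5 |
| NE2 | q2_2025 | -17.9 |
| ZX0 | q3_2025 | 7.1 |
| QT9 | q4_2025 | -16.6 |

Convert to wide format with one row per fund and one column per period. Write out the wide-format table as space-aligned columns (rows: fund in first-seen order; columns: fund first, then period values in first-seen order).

fund  q1_2025  q2_2025  q4_2025  q3_2025
QT9   -12.4    2.9      -16.6    -11.4  
LZ8   99.7     69.5     33.3     11.5   
ZX0   -9.1     96.1     98.1     7.1    
NE2   43.5     -17.9    93.2     42.4   

Columns: fund plus the 4 distinct period values (q1_2025, q2_2025, q4_2025, q3_2025).
For example, row QT9 column q1_2025 takes return_pct=-12.4 from the long row (QT9, q1_2025).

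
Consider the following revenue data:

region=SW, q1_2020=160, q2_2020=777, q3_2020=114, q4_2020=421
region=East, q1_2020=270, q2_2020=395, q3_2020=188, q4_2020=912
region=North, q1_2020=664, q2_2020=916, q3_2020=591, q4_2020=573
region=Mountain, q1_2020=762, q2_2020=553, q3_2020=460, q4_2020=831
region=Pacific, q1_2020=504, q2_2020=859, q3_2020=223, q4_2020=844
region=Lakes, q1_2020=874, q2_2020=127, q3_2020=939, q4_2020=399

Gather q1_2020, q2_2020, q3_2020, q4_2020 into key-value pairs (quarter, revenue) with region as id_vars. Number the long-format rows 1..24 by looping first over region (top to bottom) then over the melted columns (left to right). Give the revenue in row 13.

762

24 rows total (6 × 4). Row 13: index ⌊(13-1)/4⌋ = 3 into region → Mountain; (13-1) mod 4 = 0 into the melted columns → q1_2020.
So row 13 is (Mountain, q1_2020, 762); revenue = 762.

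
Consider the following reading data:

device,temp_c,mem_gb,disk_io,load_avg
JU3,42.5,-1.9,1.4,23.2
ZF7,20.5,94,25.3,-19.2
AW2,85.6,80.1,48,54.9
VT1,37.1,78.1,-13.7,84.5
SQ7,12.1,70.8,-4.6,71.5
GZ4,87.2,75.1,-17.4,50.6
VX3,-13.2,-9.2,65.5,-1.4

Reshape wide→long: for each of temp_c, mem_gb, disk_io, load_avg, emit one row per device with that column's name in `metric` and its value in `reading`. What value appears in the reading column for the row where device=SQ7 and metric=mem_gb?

70.8

Unpivoting turns each (device, wide-column) pair into one long row.
The wide cell at row SQ7, column mem_gb holds 70.8, so the long row (SQ7, mem_gb) has reading=70.8.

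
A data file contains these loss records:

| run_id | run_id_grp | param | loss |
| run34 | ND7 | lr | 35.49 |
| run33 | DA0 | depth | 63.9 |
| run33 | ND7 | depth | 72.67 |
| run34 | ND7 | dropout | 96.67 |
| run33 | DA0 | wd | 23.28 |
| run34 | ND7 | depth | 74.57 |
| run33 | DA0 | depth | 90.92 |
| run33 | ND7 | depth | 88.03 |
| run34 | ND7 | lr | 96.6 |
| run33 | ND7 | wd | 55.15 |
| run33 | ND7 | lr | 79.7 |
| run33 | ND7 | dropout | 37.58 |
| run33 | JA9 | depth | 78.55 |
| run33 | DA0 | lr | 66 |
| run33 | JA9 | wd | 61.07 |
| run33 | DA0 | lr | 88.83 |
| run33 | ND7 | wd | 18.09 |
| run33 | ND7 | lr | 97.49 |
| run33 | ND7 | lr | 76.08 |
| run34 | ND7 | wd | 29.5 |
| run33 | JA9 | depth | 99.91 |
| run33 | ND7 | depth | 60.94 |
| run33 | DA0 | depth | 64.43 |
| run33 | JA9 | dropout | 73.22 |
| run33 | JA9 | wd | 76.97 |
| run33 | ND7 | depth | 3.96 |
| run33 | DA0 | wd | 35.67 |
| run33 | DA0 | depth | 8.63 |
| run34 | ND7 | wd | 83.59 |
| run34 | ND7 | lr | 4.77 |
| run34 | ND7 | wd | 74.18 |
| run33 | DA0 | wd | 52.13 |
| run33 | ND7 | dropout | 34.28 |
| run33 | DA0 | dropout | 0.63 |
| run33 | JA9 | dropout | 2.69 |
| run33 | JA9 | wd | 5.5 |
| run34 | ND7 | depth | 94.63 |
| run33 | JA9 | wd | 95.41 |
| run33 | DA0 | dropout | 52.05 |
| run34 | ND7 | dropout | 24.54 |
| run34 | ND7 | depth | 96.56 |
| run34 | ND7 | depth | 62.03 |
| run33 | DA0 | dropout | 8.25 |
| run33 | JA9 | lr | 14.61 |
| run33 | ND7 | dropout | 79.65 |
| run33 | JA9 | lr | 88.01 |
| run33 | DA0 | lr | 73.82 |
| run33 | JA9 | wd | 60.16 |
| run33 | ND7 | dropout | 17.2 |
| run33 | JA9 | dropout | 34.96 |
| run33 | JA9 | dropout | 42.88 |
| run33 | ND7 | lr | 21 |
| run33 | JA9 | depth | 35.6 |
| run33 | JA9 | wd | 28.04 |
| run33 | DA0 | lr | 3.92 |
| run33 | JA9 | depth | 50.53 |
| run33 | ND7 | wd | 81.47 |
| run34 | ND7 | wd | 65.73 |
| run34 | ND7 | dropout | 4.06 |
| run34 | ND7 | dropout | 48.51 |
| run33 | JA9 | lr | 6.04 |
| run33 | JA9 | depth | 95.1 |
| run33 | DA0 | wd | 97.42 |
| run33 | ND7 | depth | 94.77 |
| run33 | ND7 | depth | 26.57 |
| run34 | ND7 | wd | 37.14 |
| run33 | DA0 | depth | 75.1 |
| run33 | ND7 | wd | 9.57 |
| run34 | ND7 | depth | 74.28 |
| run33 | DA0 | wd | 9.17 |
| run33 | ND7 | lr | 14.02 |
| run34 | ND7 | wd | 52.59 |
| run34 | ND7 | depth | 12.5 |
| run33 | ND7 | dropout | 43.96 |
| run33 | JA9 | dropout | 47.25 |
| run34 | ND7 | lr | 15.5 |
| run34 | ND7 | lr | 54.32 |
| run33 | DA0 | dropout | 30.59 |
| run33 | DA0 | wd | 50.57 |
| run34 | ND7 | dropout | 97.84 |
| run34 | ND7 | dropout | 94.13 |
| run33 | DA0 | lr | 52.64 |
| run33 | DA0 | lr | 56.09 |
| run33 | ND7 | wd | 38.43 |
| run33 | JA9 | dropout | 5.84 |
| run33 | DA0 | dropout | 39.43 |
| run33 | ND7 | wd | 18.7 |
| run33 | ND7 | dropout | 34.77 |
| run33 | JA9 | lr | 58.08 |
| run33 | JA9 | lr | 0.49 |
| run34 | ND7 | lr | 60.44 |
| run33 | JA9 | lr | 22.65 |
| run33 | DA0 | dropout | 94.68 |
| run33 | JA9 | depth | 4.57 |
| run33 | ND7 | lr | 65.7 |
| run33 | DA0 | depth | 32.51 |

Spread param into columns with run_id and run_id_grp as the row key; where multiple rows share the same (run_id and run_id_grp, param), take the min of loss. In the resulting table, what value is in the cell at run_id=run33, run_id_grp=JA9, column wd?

Rows with run_id=run33, run_id_grp=JA9 and param=wd: loss values are 61.07, 76.97, 5.5, 95.41, 60.16, 28.04.
min(61.07, 76.97, 5.5, 95.41, 60.16, 28.04) = 5.5.

5.5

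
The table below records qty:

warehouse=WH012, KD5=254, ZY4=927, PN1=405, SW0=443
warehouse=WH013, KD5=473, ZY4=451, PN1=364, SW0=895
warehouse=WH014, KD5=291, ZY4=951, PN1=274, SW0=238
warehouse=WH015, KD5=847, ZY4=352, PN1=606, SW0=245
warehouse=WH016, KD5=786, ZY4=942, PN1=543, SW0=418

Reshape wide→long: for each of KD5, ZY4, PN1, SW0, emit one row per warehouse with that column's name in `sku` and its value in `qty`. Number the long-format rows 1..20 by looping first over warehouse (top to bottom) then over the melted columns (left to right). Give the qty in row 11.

20 rows total (5 × 4). Row 11: index ⌊(11-1)/4⌋ = 2 into warehouse → WH014; (11-1) mod 4 = 2 into the melted columns → PN1.
So row 11 is (WH014, PN1, 274); qty = 274.

274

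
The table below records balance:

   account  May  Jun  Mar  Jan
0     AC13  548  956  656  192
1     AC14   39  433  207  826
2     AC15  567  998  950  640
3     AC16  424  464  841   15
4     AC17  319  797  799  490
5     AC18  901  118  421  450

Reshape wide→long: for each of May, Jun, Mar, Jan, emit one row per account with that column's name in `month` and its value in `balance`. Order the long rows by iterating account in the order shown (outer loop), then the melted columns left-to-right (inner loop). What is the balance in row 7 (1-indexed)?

24 rows total (6 × 4). Row 7: index ⌊(7-1)/4⌋ = 1 into account → AC14; (7-1) mod 4 = 2 into the melted columns → Mar.
So row 7 is (AC14, Mar, 207); balance = 207.

207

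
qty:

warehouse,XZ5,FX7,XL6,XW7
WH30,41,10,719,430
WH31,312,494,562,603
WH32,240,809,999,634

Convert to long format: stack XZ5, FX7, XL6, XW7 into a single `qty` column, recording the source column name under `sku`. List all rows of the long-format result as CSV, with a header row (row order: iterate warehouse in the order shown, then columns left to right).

warehouse,sku,qty
WH30,XZ5,41
WH30,FX7,10
WH30,XL6,719
WH30,XW7,430
WH31,XZ5,312
WH31,FX7,494
WH31,XL6,562
WH31,XW7,603
WH32,XZ5,240
WH32,FX7,809
WH32,XL6,999
WH32,XW7,634

Each (warehouse, column) pair becomes one row: 3 × 4 = 12 rows.
For example, (WH30, XZ5) → qty=41.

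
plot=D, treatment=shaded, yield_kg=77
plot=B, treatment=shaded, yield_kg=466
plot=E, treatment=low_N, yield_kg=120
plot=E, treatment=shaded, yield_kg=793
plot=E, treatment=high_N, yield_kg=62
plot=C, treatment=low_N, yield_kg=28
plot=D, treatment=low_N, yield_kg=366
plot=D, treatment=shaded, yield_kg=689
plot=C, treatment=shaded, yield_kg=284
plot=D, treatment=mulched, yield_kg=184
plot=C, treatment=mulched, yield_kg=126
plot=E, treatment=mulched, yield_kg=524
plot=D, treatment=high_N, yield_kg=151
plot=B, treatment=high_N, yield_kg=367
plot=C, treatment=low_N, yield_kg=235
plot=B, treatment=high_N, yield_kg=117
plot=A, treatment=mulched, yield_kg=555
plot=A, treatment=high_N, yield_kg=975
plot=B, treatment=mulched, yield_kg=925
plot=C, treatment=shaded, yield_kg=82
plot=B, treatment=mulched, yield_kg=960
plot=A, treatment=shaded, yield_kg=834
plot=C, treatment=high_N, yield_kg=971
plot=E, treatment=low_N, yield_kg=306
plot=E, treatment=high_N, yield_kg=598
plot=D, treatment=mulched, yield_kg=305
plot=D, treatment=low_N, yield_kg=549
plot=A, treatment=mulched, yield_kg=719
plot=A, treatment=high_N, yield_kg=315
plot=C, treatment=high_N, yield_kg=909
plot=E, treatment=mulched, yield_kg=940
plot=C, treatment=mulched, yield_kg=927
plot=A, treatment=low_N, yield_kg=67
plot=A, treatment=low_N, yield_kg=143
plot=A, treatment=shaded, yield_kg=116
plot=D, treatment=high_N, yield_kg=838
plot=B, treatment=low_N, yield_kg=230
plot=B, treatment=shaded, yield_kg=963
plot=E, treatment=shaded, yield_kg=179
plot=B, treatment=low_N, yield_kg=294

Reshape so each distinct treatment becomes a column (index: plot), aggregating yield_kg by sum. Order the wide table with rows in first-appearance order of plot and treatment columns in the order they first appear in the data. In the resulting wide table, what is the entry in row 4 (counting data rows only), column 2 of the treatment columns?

263

With rows in first-appearance order of plot, row 4 is plot=C. treatment columns in first-appearance order: shaded, low_N, high_N, mulched; column 2 is low_N.
Long rows with plot=C, treatment=low_N: 28 + 235 = 263.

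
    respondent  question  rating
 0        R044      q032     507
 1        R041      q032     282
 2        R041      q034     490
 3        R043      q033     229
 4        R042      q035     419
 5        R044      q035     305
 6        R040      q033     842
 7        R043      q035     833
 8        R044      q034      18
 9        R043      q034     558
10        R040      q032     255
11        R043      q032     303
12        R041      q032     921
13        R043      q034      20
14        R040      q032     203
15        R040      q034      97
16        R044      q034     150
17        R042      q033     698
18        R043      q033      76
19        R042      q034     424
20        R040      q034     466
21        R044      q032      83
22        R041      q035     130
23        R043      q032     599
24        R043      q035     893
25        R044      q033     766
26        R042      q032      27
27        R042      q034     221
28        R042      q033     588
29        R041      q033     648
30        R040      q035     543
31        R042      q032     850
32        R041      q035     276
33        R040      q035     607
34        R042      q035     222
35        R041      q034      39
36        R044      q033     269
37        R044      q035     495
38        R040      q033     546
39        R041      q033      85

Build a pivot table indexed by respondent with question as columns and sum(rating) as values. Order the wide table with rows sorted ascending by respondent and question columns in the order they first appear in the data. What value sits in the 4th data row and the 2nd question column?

With rows sorted ascending by respondent, row 4 is respondent=R043. question columns in first-appearance order: q032, q034, q033, q035; column 2 is q034.
Long rows with respondent=R043, question=q034: 558 + 20 = 578.

578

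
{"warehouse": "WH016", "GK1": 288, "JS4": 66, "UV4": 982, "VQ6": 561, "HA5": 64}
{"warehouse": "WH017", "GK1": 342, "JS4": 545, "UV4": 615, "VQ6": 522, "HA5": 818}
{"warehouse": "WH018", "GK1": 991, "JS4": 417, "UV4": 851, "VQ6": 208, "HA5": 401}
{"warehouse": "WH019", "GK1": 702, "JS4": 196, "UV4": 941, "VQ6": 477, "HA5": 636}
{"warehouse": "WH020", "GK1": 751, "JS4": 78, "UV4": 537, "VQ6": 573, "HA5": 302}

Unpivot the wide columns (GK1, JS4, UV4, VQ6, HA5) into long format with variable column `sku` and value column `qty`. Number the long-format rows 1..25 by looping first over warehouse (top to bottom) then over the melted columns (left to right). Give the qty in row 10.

25 rows total (5 × 5). Row 10: index ⌊(10-1)/5⌋ = 1 into warehouse → WH017; (10-1) mod 5 = 4 into the melted columns → HA5.
So row 10 is (WH017, HA5, 818); qty = 818.

818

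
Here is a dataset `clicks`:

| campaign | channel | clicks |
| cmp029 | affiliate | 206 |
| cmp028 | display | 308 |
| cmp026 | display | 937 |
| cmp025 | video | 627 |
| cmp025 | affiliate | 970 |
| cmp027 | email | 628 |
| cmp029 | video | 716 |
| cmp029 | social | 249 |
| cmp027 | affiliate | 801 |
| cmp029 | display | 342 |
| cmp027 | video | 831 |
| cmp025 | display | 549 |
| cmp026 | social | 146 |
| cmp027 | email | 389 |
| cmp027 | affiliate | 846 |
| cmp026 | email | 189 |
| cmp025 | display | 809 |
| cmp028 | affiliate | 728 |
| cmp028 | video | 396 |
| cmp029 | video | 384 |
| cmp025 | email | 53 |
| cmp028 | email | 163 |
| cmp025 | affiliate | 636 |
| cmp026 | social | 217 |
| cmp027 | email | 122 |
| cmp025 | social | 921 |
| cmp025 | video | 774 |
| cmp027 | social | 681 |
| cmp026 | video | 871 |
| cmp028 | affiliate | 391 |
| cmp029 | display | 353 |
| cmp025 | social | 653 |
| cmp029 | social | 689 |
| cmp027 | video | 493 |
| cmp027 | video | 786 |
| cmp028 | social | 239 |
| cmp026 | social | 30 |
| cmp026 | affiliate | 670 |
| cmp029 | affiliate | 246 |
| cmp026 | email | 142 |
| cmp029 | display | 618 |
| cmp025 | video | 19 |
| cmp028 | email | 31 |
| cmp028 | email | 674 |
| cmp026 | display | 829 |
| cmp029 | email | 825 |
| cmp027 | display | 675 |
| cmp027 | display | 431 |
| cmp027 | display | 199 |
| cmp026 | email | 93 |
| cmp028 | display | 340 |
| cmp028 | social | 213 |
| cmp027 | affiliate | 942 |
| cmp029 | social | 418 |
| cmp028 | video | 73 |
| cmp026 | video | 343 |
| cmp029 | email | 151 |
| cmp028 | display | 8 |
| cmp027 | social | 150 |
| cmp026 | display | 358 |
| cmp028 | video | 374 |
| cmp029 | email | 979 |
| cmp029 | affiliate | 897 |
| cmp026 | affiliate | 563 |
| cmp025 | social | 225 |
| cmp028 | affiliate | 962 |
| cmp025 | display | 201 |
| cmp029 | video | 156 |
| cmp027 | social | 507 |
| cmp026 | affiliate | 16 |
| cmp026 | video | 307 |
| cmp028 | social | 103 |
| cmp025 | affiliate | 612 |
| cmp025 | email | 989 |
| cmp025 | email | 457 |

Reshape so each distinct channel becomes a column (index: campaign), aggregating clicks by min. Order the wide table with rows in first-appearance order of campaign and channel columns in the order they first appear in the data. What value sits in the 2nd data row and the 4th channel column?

With rows in first-appearance order of campaign, row 2 is campaign=cmp028. channel columns in first-appearance order: affiliate, display, video, email, social; column 4 is email.
Long rows with campaign=cmp028, channel=email: min(163, 31, 674) = 31.

31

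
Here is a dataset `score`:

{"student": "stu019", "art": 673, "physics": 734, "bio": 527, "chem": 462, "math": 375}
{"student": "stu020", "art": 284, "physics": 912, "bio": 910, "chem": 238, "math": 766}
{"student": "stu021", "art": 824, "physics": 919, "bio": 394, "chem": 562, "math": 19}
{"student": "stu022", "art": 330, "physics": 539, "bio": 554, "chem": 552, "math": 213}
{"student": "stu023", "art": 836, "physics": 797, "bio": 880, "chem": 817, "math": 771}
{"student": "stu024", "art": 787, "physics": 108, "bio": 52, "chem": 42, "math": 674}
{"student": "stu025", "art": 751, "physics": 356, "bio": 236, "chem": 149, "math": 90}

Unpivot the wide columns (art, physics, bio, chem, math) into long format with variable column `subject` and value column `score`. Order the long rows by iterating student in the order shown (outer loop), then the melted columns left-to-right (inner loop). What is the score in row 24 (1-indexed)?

35 rows total (7 × 5). Row 24: index ⌊(24-1)/5⌋ = 4 into student → stu023; (24-1) mod 5 = 3 into the melted columns → chem.
So row 24 is (stu023, chem, 817); score = 817.

817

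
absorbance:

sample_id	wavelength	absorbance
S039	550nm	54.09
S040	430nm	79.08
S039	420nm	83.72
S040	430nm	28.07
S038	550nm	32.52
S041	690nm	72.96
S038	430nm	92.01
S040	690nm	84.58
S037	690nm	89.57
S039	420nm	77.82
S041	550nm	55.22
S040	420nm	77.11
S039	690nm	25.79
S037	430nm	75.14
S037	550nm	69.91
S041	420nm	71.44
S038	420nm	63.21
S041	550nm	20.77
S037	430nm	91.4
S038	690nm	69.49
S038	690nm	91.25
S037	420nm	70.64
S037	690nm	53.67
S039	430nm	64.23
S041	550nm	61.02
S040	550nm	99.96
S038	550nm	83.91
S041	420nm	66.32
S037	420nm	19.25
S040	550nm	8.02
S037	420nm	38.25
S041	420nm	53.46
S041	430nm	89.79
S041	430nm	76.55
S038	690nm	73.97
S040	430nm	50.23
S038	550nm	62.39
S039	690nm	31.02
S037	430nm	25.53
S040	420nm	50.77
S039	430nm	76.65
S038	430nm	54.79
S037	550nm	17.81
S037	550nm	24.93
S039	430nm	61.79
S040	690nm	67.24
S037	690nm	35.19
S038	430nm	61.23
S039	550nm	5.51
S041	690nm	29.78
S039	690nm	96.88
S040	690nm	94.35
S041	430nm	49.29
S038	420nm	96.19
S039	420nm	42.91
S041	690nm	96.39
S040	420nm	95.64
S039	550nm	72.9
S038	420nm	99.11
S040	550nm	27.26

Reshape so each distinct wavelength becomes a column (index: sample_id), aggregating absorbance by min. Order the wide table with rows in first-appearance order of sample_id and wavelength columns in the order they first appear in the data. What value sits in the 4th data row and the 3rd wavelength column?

53.46

With rows in first-appearance order of sample_id, row 4 is sample_id=S041. wavelength columns in first-appearance order: 550nm, 430nm, 420nm, 690nm; column 3 is 420nm.
Long rows with sample_id=S041, wavelength=420nm: min(71.44, 66.32, 53.46) = 53.46.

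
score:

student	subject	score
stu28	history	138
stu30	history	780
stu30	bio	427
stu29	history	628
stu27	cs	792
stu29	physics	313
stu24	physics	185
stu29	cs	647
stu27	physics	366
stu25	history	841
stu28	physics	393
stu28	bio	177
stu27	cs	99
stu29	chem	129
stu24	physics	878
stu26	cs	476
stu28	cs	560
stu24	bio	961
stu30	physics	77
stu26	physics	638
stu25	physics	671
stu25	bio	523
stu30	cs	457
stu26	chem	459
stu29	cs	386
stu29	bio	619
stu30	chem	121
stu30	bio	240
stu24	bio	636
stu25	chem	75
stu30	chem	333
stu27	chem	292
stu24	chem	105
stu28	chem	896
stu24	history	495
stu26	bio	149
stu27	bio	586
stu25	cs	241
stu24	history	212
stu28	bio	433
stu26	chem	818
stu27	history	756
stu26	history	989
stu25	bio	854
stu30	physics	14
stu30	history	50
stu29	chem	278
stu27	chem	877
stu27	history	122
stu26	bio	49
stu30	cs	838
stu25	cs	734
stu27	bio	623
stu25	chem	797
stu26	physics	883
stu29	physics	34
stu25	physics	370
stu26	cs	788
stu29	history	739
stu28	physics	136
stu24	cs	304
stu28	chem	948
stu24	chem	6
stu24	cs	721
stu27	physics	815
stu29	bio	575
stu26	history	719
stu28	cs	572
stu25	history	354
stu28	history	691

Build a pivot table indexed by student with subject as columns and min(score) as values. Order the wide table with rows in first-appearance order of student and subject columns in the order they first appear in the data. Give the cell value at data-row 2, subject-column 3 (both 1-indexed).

457

With rows in first-appearance order of student, row 2 is student=stu30. subject columns in first-appearance order: history, bio, cs, physics, chem; column 3 is cs.
Long rows with student=stu30, subject=cs: min(457, 838) = 457.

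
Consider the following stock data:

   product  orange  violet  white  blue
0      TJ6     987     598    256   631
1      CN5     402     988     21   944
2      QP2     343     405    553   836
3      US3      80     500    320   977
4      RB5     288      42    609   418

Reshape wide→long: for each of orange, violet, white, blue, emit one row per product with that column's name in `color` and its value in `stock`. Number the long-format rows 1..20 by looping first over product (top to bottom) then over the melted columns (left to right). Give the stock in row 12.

20 rows total (5 × 4). Row 12: index ⌊(12-1)/4⌋ = 2 into product → QP2; (12-1) mod 4 = 3 into the melted columns → blue.
So row 12 is (QP2, blue, 836); stock = 836.

836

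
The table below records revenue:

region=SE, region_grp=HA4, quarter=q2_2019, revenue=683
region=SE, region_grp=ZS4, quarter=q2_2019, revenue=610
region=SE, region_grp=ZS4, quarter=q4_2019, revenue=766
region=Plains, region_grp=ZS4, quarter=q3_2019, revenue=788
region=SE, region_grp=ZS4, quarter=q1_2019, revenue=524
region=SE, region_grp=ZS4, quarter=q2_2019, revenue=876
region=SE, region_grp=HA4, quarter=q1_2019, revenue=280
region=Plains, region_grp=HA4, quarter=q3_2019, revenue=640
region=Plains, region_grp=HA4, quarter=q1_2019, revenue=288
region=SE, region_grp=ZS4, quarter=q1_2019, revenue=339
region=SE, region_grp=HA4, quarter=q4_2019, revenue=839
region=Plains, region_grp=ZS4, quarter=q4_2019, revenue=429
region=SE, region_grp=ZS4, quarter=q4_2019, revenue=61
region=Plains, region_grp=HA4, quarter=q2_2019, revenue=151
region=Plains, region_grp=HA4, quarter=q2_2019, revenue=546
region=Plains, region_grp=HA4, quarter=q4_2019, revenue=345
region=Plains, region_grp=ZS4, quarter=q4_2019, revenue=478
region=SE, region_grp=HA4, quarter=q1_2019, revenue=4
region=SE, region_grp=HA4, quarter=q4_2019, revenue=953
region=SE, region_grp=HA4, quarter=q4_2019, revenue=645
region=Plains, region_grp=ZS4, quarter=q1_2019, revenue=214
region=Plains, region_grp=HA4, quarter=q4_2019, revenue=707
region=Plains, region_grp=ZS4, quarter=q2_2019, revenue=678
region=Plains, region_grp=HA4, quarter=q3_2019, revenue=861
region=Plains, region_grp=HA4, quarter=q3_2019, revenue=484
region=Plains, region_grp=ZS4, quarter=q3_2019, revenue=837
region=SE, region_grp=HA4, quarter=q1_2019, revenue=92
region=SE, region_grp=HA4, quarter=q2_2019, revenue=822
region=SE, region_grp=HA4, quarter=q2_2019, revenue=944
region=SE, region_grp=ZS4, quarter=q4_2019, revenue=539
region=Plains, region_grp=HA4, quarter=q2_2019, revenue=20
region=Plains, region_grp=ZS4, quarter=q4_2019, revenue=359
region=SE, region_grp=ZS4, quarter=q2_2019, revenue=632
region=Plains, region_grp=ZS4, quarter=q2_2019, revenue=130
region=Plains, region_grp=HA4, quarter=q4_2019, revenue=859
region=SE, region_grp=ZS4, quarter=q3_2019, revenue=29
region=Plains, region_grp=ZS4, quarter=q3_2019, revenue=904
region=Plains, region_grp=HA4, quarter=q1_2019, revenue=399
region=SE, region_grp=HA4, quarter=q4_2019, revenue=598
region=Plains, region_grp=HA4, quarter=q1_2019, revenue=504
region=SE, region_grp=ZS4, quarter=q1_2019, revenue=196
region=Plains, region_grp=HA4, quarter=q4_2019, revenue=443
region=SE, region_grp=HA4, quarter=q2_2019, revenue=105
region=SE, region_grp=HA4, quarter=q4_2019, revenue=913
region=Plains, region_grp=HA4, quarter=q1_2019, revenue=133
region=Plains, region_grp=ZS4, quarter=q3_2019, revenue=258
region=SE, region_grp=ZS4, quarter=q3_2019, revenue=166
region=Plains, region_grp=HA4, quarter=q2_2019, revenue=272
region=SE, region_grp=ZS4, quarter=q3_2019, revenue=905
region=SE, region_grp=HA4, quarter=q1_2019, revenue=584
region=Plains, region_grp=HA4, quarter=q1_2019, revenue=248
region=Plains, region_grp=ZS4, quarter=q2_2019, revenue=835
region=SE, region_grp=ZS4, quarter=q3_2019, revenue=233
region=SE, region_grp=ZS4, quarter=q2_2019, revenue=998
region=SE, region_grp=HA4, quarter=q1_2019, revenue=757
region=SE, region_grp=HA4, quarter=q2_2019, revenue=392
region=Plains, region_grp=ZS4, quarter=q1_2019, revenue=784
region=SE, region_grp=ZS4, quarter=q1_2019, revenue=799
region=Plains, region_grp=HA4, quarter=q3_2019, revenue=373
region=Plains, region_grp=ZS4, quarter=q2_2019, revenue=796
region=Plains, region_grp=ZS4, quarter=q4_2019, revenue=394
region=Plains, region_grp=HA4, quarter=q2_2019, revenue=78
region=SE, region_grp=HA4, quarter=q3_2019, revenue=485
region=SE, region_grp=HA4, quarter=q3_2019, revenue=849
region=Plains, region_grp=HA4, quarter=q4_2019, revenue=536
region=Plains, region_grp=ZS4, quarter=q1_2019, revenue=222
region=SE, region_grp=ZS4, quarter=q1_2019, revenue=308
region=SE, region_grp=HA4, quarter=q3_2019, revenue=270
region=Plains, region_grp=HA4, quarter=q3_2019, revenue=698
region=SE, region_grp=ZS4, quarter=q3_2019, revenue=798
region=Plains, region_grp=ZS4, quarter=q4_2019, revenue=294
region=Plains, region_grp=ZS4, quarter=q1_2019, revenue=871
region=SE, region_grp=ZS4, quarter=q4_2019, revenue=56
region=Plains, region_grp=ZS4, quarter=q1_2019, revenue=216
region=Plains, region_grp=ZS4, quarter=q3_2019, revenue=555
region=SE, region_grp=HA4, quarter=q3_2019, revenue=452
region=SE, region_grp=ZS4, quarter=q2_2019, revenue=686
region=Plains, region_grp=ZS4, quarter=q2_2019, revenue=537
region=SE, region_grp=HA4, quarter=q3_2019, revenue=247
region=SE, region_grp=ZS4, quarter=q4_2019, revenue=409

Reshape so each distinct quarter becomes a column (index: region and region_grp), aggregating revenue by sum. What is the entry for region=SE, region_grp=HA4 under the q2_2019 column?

Rows with region=SE, region_grp=HA4 and quarter=q2_2019: revenue values are 683, 822, 944, 105, 392.
683 + 822 + 944 + 105 + 392 = 2946.

2946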